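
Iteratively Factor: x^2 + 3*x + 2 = (x + 1)*(x + 2)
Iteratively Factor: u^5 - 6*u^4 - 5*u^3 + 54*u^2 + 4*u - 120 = (u - 5)*(u^4 - u^3 - 10*u^2 + 4*u + 24) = (u - 5)*(u + 2)*(u^3 - 3*u^2 - 4*u + 12) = (u - 5)*(u - 2)*(u + 2)*(u^2 - u - 6) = (u - 5)*(u - 3)*(u - 2)*(u + 2)*(u + 2)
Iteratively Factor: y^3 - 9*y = (y + 3)*(y^2 - 3*y) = y*(y + 3)*(y - 3)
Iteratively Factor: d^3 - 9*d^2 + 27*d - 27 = (d - 3)*(d^2 - 6*d + 9) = (d - 3)^2*(d - 3)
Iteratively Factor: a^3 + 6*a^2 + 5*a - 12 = (a - 1)*(a^2 + 7*a + 12) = (a - 1)*(a + 4)*(a + 3)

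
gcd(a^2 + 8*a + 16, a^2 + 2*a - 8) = a + 4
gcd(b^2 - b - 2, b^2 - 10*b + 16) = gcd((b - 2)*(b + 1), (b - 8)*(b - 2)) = b - 2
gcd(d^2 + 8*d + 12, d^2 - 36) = d + 6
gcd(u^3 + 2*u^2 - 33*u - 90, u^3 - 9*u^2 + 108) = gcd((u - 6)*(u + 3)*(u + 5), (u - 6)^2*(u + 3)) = u^2 - 3*u - 18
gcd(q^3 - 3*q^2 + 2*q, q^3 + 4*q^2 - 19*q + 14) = q^2 - 3*q + 2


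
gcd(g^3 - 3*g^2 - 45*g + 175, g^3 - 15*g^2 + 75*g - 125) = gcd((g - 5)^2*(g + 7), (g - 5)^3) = g^2 - 10*g + 25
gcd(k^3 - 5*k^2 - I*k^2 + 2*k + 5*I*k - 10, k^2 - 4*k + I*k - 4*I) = k + I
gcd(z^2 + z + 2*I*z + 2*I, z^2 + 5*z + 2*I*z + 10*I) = z + 2*I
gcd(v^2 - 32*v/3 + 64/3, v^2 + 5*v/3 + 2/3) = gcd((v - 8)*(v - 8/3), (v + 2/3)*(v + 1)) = 1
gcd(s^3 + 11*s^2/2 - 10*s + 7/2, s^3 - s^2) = s - 1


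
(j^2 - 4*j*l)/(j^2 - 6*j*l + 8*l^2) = j/(j - 2*l)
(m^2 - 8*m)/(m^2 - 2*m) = (m - 8)/(m - 2)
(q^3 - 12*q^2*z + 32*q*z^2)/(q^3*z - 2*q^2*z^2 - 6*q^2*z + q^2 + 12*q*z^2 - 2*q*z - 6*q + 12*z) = q*(q^2 - 12*q*z + 32*z^2)/(q^3*z - 2*q^2*z^2 - 6*q^2*z + q^2 + 12*q*z^2 - 2*q*z - 6*q + 12*z)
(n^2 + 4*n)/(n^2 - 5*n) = (n + 4)/(n - 5)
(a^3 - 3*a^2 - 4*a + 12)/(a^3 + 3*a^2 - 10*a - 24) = (a - 2)/(a + 4)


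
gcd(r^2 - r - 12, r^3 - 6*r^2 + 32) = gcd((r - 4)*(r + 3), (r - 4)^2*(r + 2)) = r - 4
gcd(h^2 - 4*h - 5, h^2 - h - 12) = 1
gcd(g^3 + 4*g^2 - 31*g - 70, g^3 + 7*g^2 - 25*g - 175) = g^2 + 2*g - 35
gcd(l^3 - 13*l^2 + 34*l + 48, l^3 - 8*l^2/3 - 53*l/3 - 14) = l^2 - 5*l - 6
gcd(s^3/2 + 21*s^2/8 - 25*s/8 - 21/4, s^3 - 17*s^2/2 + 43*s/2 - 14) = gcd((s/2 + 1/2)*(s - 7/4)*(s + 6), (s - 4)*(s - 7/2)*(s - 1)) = 1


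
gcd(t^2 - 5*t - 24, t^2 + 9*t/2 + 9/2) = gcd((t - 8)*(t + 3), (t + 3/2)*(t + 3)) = t + 3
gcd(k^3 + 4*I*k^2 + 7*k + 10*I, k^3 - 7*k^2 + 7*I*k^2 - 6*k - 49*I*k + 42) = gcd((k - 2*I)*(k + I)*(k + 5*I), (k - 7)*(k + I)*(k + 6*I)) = k + I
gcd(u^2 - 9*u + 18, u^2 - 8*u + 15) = u - 3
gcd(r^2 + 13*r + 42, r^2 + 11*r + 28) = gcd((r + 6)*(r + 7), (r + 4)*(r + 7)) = r + 7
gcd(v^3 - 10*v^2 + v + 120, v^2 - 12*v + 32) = v - 8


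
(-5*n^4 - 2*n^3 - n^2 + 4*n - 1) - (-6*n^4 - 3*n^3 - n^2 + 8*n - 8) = n^4 + n^3 - 4*n + 7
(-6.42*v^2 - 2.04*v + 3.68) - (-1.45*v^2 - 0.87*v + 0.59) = -4.97*v^2 - 1.17*v + 3.09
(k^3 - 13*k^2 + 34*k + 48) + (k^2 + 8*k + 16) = k^3 - 12*k^2 + 42*k + 64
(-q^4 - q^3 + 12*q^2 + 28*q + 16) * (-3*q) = 3*q^5 + 3*q^4 - 36*q^3 - 84*q^2 - 48*q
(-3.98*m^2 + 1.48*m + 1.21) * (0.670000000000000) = -2.6666*m^2 + 0.9916*m + 0.8107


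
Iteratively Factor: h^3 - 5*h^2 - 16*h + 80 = (h - 5)*(h^2 - 16) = (h - 5)*(h + 4)*(h - 4)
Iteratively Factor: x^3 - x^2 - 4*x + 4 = (x - 2)*(x^2 + x - 2) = (x - 2)*(x - 1)*(x + 2)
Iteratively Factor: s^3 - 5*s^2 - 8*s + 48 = (s + 3)*(s^2 - 8*s + 16) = (s - 4)*(s + 3)*(s - 4)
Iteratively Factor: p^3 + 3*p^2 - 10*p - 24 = (p - 3)*(p^2 + 6*p + 8) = (p - 3)*(p + 4)*(p + 2)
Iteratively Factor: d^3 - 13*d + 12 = (d + 4)*(d^2 - 4*d + 3) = (d - 3)*(d + 4)*(d - 1)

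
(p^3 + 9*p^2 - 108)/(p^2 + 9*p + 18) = (p^2 + 3*p - 18)/(p + 3)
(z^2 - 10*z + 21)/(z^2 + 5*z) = (z^2 - 10*z + 21)/(z*(z + 5))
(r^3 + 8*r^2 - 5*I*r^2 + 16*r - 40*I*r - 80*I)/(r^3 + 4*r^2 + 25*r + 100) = (r + 4)/(r + 5*I)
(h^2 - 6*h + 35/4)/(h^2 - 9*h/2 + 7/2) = (h - 5/2)/(h - 1)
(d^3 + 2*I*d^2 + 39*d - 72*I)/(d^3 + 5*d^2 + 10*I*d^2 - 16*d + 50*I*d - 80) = (d^2 - 6*I*d - 9)/(d^2 + d*(5 + 2*I) + 10*I)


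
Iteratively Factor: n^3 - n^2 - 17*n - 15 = (n - 5)*(n^2 + 4*n + 3) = (n - 5)*(n + 3)*(n + 1)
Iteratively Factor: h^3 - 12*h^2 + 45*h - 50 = (h - 5)*(h^2 - 7*h + 10) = (h - 5)*(h - 2)*(h - 5)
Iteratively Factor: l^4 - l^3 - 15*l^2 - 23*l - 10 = (l + 1)*(l^3 - 2*l^2 - 13*l - 10) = (l - 5)*(l + 1)*(l^2 + 3*l + 2) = (l - 5)*(l + 1)^2*(l + 2)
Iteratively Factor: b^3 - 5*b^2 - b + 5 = (b - 5)*(b^2 - 1) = (b - 5)*(b - 1)*(b + 1)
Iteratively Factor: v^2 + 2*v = (v)*(v + 2)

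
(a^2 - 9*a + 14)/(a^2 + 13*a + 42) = (a^2 - 9*a + 14)/(a^2 + 13*a + 42)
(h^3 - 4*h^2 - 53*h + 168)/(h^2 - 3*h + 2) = (h^3 - 4*h^2 - 53*h + 168)/(h^2 - 3*h + 2)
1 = 1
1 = 1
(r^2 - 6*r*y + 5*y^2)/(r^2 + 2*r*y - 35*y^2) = (r - y)/(r + 7*y)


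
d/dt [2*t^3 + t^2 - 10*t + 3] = 6*t^2 + 2*t - 10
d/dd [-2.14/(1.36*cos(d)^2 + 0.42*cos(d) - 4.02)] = -(5.8208*cos(d) + 0.8988)*sin(d)/(1.36*cos(d)^2 + 0.42*cos(d) - 4.02)^2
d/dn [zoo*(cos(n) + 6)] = zoo*sin(n)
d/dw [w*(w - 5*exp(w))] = -w*(5*exp(w) - 1) + w - 5*exp(w)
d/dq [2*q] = 2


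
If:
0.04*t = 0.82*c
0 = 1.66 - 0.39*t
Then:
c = 0.21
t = 4.26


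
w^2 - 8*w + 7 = (w - 7)*(w - 1)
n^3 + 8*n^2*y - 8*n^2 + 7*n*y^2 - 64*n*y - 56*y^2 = (n - 8)*(n + y)*(n + 7*y)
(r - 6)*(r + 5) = r^2 - r - 30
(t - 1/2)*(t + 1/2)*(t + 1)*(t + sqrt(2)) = t^4 + t^3 + sqrt(2)*t^3 - t^2/4 + sqrt(2)*t^2 - sqrt(2)*t/4 - t/4 - sqrt(2)/4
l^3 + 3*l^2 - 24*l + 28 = (l - 2)^2*(l + 7)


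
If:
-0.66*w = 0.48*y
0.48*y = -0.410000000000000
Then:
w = 0.62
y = -0.85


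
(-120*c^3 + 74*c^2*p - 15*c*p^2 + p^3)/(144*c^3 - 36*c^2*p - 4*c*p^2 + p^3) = (-5*c + p)/(6*c + p)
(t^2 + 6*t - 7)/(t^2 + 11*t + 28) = (t - 1)/(t + 4)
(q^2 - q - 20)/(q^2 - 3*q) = (q^2 - q - 20)/(q*(q - 3))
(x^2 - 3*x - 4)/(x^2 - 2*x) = (x^2 - 3*x - 4)/(x*(x - 2))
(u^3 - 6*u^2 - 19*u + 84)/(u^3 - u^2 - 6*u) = (u^2 - 3*u - 28)/(u*(u + 2))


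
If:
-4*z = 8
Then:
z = -2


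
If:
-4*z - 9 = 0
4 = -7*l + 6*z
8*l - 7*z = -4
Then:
No Solution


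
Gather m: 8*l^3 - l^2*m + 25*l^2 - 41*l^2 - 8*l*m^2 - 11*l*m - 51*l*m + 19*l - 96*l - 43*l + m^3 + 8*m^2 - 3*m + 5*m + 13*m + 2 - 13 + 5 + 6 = 8*l^3 - 16*l^2 - 120*l + m^3 + m^2*(8 - 8*l) + m*(-l^2 - 62*l + 15)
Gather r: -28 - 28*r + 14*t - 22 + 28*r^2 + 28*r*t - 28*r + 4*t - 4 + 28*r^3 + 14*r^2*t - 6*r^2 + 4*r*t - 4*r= 28*r^3 + r^2*(14*t + 22) + r*(32*t - 60) + 18*t - 54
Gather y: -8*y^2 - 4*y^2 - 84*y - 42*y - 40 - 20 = -12*y^2 - 126*y - 60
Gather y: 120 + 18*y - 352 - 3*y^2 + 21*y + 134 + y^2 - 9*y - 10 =-2*y^2 + 30*y - 108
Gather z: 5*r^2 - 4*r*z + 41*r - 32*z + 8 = 5*r^2 + 41*r + z*(-4*r - 32) + 8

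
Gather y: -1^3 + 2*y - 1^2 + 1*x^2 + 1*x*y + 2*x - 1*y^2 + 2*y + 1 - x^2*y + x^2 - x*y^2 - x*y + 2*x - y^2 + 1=2*x^2 + 4*x + y^2*(-x - 2) + y*(4 - x^2)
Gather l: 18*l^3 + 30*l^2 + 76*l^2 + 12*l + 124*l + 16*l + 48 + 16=18*l^3 + 106*l^2 + 152*l + 64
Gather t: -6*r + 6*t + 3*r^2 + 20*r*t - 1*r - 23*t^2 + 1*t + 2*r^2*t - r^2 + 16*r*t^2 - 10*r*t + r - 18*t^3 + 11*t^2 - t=2*r^2 - 6*r - 18*t^3 + t^2*(16*r - 12) + t*(2*r^2 + 10*r + 6)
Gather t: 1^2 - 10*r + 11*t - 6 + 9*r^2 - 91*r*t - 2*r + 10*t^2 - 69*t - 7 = 9*r^2 - 12*r + 10*t^2 + t*(-91*r - 58) - 12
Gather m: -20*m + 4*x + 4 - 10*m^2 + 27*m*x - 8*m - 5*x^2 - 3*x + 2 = -10*m^2 + m*(27*x - 28) - 5*x^2 + x + 6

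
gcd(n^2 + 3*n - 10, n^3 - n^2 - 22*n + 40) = n^2 + 3*n - 10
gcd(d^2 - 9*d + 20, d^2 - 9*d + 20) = d^2 - 9*d + 20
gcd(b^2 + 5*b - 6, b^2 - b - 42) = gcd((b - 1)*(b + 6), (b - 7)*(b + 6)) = b + 6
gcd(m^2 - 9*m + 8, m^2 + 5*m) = 1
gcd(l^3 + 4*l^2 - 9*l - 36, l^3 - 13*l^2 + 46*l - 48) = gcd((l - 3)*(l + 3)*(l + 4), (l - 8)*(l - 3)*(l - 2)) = l - 3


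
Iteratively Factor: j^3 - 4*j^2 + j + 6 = (j + 1)*(j^2 - 5*j + 6) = (j - 3)*(j + 1)*(j - 2)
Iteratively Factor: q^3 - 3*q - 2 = (q - 2)*(q^2 + 2*q + 1) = (q - 2)*(q + 1)*(q + 1)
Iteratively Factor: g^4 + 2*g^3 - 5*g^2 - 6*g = (g - 2)*(g^3 + 4*g^2 + 3*g) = g*(g - 2)*(g^2 + 4*g + 3) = g*(g - 2)*(g + 1)*(g + 3)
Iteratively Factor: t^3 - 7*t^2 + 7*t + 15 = (t - 5)*(t^2 - 2*t - 3) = (t - 5)*(t + 1)*(t - 3)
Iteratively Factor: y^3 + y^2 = (y)*(y^2 + y) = y*(y + 1)*(y)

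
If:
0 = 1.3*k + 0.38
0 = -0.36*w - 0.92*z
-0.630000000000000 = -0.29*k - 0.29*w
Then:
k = -0.29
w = 2.46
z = -0.96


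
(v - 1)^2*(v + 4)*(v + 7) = v^4 + 9*v^3 + 7*v^2 - 45*v + 28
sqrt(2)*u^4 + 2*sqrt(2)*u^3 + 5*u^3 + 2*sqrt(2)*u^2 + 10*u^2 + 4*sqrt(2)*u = u*(u + 2)*(u + 2*sqrt(2))*(sqrt(2)*u + 1)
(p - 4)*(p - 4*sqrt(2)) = p^2 - 4*sqrt(2)*p - 4*p + 16*sqrt(2)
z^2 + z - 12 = (z - 3)*(z + 4)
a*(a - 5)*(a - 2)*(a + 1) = a^4 - 6*a^3 + 3*a^2 + 10*a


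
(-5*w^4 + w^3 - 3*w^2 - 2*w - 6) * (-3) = 15*w^4 - 3*w^3 + 9*w^2 + 6*w + 18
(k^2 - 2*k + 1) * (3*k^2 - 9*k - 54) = 3*k^4 - 15*k^3 - 33*k^2 + 99*k - 54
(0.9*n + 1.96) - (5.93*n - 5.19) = 7.15 - 5.03*n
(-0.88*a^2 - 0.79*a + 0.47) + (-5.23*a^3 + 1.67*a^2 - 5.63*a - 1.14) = -5.23*a^3 + 0.79*a^2 - 6.42*a - 0.67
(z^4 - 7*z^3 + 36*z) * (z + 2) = z^5 - 5*z^4 - 14*z^3 + 36*z^2 + 72*z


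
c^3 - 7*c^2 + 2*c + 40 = (c - 5)*(c - 4)*(c + 2)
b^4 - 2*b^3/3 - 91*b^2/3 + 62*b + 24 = (b - 4)*(b - 3)*(b + 1/3)*(b + 6)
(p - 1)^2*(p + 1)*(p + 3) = p^4 + 2*p^3 - 4*p^2 - 2*p + 3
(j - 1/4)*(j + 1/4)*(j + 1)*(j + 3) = j^4 + 4*j^3 + 47*j^2/16 - j/4 - 3/16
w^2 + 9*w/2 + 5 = (w + 2)*(w + 5/2)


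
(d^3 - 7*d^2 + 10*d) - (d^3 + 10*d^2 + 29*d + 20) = -17*d^2 - 19*d - 20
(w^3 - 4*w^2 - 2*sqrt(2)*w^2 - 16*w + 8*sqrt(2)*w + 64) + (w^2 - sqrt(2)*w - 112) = w^3 - 3*w^2 - 2*sqrt(2)*w^2 - 16*w + 7*sqrt(2)*w - 48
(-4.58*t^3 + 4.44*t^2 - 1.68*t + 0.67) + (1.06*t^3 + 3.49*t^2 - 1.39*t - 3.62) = -3.52*t^3 + 7.93*t^2 - 3.07*t - 2.95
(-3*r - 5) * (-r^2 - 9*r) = 3*r^3 + 32*r^2 + 45*r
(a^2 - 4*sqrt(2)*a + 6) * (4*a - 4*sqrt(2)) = 4*a^3 - 20*sqrt(2)*a^2 + 56*a - 24*sqrt(2)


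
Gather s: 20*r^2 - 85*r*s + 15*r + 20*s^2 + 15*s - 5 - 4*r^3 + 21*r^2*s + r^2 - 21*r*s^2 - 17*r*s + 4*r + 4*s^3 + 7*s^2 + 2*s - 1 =-4*r^3 + 21*r^2 + 19*r + 4*s^3 + s^2*(27 - 21*r) + s*(21*r^2 - 102*r + 17) - 6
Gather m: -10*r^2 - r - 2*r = -10*r^2 - 3*r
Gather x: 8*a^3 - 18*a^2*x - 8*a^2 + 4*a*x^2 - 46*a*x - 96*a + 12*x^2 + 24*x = 8*a^3 - 8*a^2 - 96*a + x^2*(4*a + 12) + x*(-18*a^2 - 46*a + 24)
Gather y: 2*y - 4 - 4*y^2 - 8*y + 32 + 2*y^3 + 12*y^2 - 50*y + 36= 2*y^3 + 8*y^2 - 56*y + 64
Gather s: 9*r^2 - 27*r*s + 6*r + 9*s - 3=9*r^2 + 6*r + s*(9 - 27*r) - 3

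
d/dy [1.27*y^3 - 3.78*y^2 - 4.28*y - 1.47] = 3.81*y^2 - 7.56*y - 4.28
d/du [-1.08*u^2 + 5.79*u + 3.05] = 5.79 - 2.16*u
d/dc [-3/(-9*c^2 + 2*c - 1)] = 6*(1 - 9*c)/(9*c^2 - 2*c + 1)^2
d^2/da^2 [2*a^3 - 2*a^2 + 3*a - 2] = 12*a - 4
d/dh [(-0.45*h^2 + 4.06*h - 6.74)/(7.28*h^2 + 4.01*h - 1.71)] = (-31.3613*h^2 + 99.6734*h + 20.0848)/(52.9984*h^4 + 58.3856*h^3 - 8.8175*h^2 - 13.7142*h + 2.9241)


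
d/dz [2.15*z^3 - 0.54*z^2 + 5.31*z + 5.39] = 6.45*z^2 - 1.08*z + 5.31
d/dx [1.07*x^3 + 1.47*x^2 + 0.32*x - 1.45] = 3.21*x^2 + 2.94*x + 0.32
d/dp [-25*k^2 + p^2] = 2*p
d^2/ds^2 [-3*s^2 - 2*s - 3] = -6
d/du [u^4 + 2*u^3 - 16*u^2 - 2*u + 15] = 4*u^3 + 6*u^2 - 32*u - 2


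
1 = 1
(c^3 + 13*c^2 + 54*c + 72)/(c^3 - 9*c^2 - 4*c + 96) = (c^2 + 10*c + 24)/(c^2 - 12*c + 32)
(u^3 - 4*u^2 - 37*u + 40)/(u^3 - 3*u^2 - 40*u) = (u - 1)/u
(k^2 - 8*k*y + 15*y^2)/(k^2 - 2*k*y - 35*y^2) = (-k^2 + 8*k*y - 15*y^2)/(-k^2 + 2*k*y + 35*y^2)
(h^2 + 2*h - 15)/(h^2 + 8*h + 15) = (h - 3)/(h + 3)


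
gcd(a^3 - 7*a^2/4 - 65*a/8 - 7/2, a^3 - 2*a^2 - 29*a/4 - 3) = a^2 - 7*a/2 - 2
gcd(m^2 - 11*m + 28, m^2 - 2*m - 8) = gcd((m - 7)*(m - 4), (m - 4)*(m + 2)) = m - 4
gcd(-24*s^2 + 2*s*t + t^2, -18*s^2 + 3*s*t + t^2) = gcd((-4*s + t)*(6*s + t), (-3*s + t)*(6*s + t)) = 6*s + t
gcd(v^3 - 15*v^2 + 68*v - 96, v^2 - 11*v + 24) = v^2 - 11*v + 24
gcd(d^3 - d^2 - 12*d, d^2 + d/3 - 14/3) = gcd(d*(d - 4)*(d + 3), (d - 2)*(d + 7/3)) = 1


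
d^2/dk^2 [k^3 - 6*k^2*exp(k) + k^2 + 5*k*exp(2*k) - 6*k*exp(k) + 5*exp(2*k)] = -6*k^2*exp(k) + 20*k*exp(2*k) - 30*k*exp(k) + 6*k + 40*exp(2*k) - 24*exp(k) + 2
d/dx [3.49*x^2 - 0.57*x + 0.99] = 6.98*x - 0.57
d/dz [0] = 0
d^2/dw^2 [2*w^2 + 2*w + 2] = 4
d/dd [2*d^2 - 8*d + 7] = 4*d - 8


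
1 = 1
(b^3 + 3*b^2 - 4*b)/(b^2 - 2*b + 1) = b*(b + 4)/(b - 1)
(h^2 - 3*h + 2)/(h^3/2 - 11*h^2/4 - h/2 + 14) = 4*(h^2 - 3*h + 2)/(2*h^3 - 11*h^2 - 2*h + 56)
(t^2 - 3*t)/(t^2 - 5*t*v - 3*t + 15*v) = t/(t - 5*v)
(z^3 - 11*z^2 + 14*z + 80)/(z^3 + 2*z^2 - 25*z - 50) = (z - 8)/(z + 5)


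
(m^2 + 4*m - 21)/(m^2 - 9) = (m + 7)/(m + 3)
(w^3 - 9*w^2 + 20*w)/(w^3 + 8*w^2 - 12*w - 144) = w*(w - 5)/(w^2 + 12*w + 36)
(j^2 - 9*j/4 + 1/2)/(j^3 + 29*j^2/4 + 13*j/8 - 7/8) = 2*(j - 2)/(2*j^2 + 15*j + 7)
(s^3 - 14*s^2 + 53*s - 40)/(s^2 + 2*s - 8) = (s^3 - 14*s^2 + 53*s - 40)/(s^2 + 2*s - 8)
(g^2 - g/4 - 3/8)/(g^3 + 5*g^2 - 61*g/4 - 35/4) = (4*g - 3)/(2*(2*g^2 + 9*g - 35))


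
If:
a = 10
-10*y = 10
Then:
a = 10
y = -1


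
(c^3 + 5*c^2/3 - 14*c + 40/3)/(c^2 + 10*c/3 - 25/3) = (3*c^2 - 10*c + 8)/(3*c - 5)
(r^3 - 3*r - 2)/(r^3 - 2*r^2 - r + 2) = (r + 1)/(r - 1)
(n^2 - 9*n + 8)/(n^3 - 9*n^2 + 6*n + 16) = (n - 1)/(n^2 - n - 2)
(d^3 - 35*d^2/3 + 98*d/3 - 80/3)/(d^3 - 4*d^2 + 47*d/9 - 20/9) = 3*(d^2 - 10*d + 16)/(3*d^2 - 7*d + 4)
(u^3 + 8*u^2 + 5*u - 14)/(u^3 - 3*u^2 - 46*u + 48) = (u^2 + 9*u + 14)/(u^2 - 2*u - 48)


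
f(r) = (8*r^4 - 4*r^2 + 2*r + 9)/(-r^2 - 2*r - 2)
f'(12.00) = -175.96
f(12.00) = -972.62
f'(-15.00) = 256.07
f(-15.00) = -2051.16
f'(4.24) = -51.84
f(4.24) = -88.94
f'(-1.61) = 54.63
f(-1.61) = -35.83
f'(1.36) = -7.44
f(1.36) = -4.82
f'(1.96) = -16.10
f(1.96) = -11.84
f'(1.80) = -13.72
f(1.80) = -9.46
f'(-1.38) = 46.05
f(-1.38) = -24.15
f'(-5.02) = 97.52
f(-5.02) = -290.12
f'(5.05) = -64.76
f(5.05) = -136.16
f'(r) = (2*r + 2)*(8*r^4 - 4*r^2 + 2*r + 9)/(-r^2 - 2*r - 2)^2 + (32*r^3 - 8*r + 2)/(-r^2 - 2*r - 2) = 2*(-8*r^5 - 24*r^4 - 32*r^3 + 5*r^2 + 17*r + 7)/(r^4 + 4*r^3 + 8*r^2 + 8*r + 4)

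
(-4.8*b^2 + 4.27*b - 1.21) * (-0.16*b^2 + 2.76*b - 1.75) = 0.768*b^4 - 13.9312*b^3 + 20.3788*b^2 - 10.8121*b + 2.1175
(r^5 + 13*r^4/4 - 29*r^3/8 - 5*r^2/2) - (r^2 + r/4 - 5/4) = r^5 + 13*r^4/4 - 29*r^3/8 - 7*r^2/2 - r/4 + 5/4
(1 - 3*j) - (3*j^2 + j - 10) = -3*j^2 - 4*j + 11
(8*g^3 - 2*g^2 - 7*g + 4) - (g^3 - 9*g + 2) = 7*g^3 - 2*g^2 + 2*g + 2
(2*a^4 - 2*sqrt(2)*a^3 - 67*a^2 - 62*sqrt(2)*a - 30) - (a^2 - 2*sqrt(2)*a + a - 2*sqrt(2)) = 2*a^4 - 2*sqrt(2)*a^3 - 68*a^2 - 60*sqrt(2)*a - a - 30 + 2*sqrt(2)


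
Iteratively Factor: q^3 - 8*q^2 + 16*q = (q - 4)*(q^2 - 4*q) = (q - 4)^2*(q)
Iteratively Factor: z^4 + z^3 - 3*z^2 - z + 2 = (z + 1)*(z^3 - 3*z + 2) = (z - 1)*(z + 1)*(z^2 + z - 2) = (z - 1)^2*(z + 1)*(z + 2)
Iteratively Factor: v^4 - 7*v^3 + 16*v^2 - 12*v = (v)*(v^3 - 7*v^2 + 16*v - 12) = v*(v - 2)*(v^2 - 5*v + 6) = v*(v - 3)*(v - 2)*(v - 2)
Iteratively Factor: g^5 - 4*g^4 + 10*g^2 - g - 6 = (g - 3)*(g^4 - g^3 - 3*g^2 + g + 2) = (g - 3)*(g + 1)*(g^3 - 2*g^2 - g + 2) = (g - 3)*(g - 2)*(g + 1)*(g^2 - 1) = (g - 3)*(g - 2)*(g - 1)*(g + 1)*(g + 1)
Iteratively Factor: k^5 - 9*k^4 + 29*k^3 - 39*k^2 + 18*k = (k - 3)*(k^4 - 6*k^3 + 11*k^2 - 6*k) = (k - 3)*(k - 2)*(k^3 - 4*k^2 + 3*k) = k*(k - 3)*(k - 2)*(k^2 - 4*k + 3) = k*(k - 3)*(k - 2)*(k - 1)*(k - 3)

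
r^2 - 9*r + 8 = (r - 8)*(r - 1)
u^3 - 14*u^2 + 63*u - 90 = (u - 6)*(u - 5)*(u - 3)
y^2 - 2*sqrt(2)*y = y*(y - 2*sqrt(2))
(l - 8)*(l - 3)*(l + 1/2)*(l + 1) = l^4 - 19*l^3/2 + 8*l^2 + 61*l/2 + 12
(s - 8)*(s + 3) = s^2 - 5*s - 24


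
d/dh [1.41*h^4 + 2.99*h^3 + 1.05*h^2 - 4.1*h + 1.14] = 5.64*h^3 + 8.97*h^2 + 2.1*h - 4.1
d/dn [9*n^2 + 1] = 18*n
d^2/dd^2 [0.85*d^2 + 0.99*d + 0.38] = 1.70000000000000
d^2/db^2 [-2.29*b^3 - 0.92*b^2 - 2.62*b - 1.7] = -13.74*b - 1.84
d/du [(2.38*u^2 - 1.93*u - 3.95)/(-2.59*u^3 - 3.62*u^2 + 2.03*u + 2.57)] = (6.1642*u^4 - 9.9974*u^3 - 32.8467*u^2 - 16.3648*u + 3.0584)/(6.7081*u^6 + 18.7516*u^5 + 2.589*u^4 - 28.0098*u^3 - 14.4859*u^2 + 10.4342*u + 6.6049)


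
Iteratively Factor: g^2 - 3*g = (g)*(g - 3)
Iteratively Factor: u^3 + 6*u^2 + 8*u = (u)*(u^2 + 6*u + 8) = u*(u + 4)*(u + 2)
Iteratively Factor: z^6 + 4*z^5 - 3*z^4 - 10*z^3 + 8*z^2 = (z - 1)*(z^5 + 5*z^4 + 2*z^3 - 8*z^2) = (z - 1)*(z + 4)*(z^4 + z^3 - 2*z^2) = (z - 1)*(z + 2)*(z + 4)*(z^3 - z^2) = (z - 1)^2*(z + 2)*(z + 4)*(z^2) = z*(z - 1)^2*(z + 2)*(z + 4)*(z)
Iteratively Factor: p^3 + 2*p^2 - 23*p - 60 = (p - 5)*(p^2 + 7*p + 12) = (p - 5)*(p + 4)*(p + 3)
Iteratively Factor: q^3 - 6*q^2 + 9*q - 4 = (q - 1)*(q^2 - 5*q + 4) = (q - 1)^2*(q - 4)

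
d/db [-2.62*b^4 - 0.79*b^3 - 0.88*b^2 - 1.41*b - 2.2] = -10.48*b^3 - 2.37*b^2 - 1.76*b - 1.41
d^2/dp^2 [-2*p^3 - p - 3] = -12*p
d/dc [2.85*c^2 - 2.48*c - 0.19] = 5.7*c - 2.48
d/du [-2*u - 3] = -2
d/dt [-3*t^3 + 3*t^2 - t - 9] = -9*t^2 + 6*t - 1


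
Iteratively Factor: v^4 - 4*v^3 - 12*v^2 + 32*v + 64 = (v - 4)*(v^3 - 12*v - 16) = (v - 4)*(v + 2)*(v^2 - 2*v - 8) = (v - 4)*(v + 2)^2*(v - 4)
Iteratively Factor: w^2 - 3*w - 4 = (w + 1)*(w - 4)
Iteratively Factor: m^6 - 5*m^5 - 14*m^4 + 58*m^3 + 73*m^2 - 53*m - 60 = (m - 4)*(m^5 - m^4 - 18*m^3 - 14*m^2 + 17*m + 15) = (m - 4)*(m - 1)*(m^4 - 18*m^2 - 32*m - 15) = (m - 4)*(m - 1)*(m + 1)*(m^3 - m^2 - 17*m - 15) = (m - 5)*(m - 4)*(m - 1)*(m + 1)*(m^2 + 4*m + 3) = (m - 5)*(m - 4)*(m - 1)*(m + 1)^2*(m + 3)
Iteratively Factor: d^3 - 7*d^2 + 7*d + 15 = (d + 1)*(d^2 - 8*d + 15) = (d - 5)*(d + 1)*(d - 3)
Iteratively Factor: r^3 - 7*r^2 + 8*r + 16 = (r - 4)*(r^2 - 3*r - 4) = (r - 4)*(r + 1)*(r - 4)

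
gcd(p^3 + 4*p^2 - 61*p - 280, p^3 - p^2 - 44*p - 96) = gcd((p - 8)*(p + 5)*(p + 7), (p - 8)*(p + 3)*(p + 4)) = p - 8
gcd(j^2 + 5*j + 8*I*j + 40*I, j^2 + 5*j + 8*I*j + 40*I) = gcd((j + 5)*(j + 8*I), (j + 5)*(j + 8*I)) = j^2 + j*(5 + 8*I) + 40*I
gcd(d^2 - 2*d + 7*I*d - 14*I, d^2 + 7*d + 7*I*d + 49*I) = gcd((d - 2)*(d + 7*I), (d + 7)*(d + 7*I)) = d + 7*I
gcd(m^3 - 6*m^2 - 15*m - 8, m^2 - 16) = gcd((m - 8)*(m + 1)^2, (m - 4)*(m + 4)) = 1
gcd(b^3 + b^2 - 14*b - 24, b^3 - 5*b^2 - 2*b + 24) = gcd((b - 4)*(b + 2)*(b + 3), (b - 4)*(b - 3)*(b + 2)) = b^2 - 2*b - 8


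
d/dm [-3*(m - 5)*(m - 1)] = 18 - 6*m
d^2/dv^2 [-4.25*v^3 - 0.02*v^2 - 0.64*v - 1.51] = -25.5*v - 0.04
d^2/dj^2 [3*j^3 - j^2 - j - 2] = 18*j - 2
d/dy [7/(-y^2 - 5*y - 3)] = 7*(2*y + 5)/(y^2 + 5*y + 3)^2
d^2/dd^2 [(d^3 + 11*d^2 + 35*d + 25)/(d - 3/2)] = 4*(4*d^3 - 18*d^2 + 27*d + 409)/(8*d^3 - 36*d^2 + 54*d - 27)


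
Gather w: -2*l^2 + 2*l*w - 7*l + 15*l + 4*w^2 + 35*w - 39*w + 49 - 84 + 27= -2*l^2 + 8*l + 4*w^2 + w*(2*l - 4) - 8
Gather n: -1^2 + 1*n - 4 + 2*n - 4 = 3*n - 9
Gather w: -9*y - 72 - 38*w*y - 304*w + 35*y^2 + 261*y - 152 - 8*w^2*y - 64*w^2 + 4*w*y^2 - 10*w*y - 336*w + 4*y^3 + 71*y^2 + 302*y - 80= w^2*(-8*y - 64) + w*(4*y^2 - 48*y - 640) + 4*y^3 + 106*y^2 + 554*y - 304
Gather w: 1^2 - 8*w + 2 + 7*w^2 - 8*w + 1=7*w^2 - 16*w + 4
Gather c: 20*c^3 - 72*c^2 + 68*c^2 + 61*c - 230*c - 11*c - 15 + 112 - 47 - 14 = 20*c^3 - 4*c^2 - 180*c + 36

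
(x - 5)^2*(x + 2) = x^3 - 8*x^2 + 5*x + 50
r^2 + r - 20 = (r - 4)*(r + 5)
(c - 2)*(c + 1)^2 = c^3 - 3*c - 2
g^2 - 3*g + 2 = (g - 2)*(g - 1)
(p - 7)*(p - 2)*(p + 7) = p^3 - 2*p^2 - 49*p + 98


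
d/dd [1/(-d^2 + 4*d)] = 2*(d - 2)/(d^2*(d - 4)^2)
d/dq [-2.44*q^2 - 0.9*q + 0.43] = -4.88*q - 0.9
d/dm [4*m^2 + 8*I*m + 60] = 8*m + 8*I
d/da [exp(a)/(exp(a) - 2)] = -2*exp(a)/(exp(2*a) - 4*exp(a) + 4)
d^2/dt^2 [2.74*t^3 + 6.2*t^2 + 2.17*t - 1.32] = 16.44*t + 12.4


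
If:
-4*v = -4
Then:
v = 1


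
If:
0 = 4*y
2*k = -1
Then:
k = -1/2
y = 0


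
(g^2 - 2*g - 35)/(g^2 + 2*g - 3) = (g^2 - 2*g - 35)/(g^2 + 2*g - 3)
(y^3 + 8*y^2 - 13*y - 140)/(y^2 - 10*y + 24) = (y^2 + 12*y + 35)/(y - 6)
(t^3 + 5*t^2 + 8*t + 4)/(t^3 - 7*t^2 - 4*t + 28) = (t^2 + 3*t + 2)/(t^2 - 9*t + 14)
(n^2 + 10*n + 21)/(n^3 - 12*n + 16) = (n^2 + 10*n + 21)/(n^3 - 12*n + 16)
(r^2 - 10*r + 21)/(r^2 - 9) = (r - 7)/(r + 3)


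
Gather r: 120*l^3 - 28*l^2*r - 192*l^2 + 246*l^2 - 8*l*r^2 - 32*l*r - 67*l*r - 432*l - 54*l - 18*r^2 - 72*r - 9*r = 120*l^3 + 54*l^2 - 486*l + r^2*(-8*l - 18) + r*(-28*l^2 - 99*l - 81)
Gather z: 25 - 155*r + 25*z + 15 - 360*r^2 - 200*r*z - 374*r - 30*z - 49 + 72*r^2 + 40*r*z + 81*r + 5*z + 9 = -288*r^2 - 160*r*z - 448*r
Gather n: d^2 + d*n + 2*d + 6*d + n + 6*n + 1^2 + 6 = d^2 + 8*d + n*(d + 7) + 7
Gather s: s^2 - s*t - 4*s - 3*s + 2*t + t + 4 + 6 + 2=s^2 + s*(-t - 7) + 3*t + 12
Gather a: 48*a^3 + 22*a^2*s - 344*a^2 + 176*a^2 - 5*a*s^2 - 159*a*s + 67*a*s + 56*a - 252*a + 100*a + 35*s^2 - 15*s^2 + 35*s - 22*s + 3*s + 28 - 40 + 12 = 48*a^3 + a^2*(22*s - 168) + a*(-5*s^2 - 92*s - 96) + 20*s^2 + 16*s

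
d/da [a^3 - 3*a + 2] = 3*a^2 - 3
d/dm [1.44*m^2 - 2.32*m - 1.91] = 2.88*m - 2.32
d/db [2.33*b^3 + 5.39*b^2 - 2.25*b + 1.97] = 6.99*b^2 + 10.78*b - 2.25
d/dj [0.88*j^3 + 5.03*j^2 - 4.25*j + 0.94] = 2.64*j^2 + 10.06*j - 4.25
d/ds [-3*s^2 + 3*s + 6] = 3 - 6*s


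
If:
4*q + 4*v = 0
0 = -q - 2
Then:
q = -2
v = 2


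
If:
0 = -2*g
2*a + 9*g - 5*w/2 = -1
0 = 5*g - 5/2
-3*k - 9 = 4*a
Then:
No Solution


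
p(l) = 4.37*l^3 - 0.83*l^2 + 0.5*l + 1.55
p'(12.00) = 1868.42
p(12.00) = 7439.39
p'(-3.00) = 123.47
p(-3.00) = -125.41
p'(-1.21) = 21.70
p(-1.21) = -8.01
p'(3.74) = 177.67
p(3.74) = 220.42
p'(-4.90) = 323.41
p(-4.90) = -534.95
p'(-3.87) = 203.27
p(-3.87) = -266.10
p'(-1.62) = 37.60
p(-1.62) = -20.02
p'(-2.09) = 61.24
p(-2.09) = -43.02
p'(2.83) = 100.80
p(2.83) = 95.36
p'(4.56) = 265.53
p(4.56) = 400.93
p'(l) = 13.11*l^2 - 1.66*l + 0.5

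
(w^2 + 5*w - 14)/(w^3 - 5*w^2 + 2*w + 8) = (w + 7)/(w^2 - 3*w - 4)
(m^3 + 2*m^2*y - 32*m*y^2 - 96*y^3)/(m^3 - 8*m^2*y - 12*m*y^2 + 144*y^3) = (-m - 4*y)/(-m + 6*y)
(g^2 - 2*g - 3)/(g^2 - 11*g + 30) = (g^2 - 2*g - 3)/(g^2 - 11*g + 30)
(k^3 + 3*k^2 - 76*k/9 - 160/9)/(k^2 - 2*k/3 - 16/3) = (3*k^2 + 17*k + 20)/(3*(k + 2))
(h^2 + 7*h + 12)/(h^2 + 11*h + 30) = (h^2 + 7*h + 12)/(h^2 + 11*h + 30)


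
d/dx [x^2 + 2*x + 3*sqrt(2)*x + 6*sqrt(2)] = 2*x + 2 + 3*sqrt(2)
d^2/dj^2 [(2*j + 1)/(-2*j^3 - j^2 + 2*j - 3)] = 2*(-4*(2*j + 1)*(3*j^2 + j - 1)^2 + (12*j^2 + 4*j + (2*j + 1)*(6*j + 1) - 4)*(2*j^3 + j^2 - 2*j + 3))/(2*j^3 + j^2 - 2*j + 3)^3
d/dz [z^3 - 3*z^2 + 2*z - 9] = 3*z^2 - 6*z + 2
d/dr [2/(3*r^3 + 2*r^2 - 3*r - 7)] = 2*(-9*r^2 - 4*r + 3)/(3*r^3 + 2*r^2 - 3*r - 7)^2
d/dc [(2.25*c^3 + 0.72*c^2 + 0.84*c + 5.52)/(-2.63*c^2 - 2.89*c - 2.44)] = (-5.9175*c^4 - 13.005*c^3 - 16.3416*c^2 + 25.5216*c + 13.9032)/(6.9169*c^4 + 15.2014*c^3 + 21.1865*c^2 + 14.1032*c + 5.9536)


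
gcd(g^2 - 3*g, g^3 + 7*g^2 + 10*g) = g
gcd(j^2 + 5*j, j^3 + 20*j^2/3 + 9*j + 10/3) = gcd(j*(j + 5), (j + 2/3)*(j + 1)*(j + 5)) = j + 5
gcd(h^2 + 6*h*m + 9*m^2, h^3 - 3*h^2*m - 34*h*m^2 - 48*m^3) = h + 3*m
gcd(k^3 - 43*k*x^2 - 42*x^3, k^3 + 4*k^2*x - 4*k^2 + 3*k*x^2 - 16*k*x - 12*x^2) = k + x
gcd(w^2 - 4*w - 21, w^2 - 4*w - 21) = w^2 - 4*w - 21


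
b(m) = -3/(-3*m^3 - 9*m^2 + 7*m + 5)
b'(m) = -3*(9*m^2 + 18*m - 7)/(-3*m^3 - 9*m^2 + 7*m + 5)^2 = 3*(-9*m^2 - 18*m + 7)/(3*m^3 + 9*m^2 - 7*m - 5)^2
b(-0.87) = 0.51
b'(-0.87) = 1.35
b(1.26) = 0.46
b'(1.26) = -2.15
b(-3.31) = 0.38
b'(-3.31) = -1.51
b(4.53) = 0.01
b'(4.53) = -0.00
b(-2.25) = 0.14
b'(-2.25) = 0.01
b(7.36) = 0.00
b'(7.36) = -0.00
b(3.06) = 0.02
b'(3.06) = -0.02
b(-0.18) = -0.87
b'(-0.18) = 2.48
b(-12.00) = 0.00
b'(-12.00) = 0.00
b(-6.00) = -0.01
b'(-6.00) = -0.00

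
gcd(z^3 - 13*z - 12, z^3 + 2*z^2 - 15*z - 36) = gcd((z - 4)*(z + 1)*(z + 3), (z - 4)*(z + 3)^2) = z^2 - z - 12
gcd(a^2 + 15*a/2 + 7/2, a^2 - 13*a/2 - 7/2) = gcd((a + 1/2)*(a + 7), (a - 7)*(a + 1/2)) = a + 1/2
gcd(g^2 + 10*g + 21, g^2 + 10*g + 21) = g^2 + 10*g + 21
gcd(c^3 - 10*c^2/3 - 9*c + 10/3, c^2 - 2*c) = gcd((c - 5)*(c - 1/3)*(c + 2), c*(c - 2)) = 1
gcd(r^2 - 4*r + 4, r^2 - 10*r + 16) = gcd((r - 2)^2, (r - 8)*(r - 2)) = r - 2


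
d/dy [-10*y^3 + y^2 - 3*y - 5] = -30*y^2 + 2*y - 3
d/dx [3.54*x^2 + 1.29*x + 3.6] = 7.08*x + 1.29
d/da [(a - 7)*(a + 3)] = 2*a - 4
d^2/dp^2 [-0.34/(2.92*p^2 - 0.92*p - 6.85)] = (-5.797952*p^2 + 1.826752*p + 0.34*(5.84*p - 0.92)*(11.68*p - 1.84) + 13.60136)/(-2.92*p^2 + 0.92*p + 6.85)^3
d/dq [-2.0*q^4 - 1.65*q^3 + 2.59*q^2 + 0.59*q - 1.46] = -8.0*q^3 - 4.95*q^2 + 5.18*q + 0.59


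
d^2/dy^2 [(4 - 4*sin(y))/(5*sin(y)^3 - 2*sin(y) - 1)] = 4*(-100*sin(y)^7 + 225*sin(y)^6 + 110*sin(y)^5 - 385*sin(y)^4 + 65*sin(y)^3 + 126*sin(y)^2 - 33*sin(y) - 12)/(-5*sin(y)^3 + 2*sin(y) + 1)^3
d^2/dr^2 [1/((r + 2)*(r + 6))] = 2*((r + 2)^2 + (r + 2)*(r + 6) + (r + 6)^2)/((r + 2)^3*(r + 6)^3)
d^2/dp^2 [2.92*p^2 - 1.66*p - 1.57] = 5.84000000000000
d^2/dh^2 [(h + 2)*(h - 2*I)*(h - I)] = 6*h + 4 - 6*I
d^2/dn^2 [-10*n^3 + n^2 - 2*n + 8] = 2 - 60*n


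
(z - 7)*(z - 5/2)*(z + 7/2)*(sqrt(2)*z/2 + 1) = sqrt(2)*z^4/2 - 3*sqrt(2)*z^3 + z^3 - 63*sqrt(2)*z^2/8 - 6*z^2 - 63*z/4 + 245*sqrt(2)*z/8 + 245/4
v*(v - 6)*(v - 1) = v^3 - 7*v^2 + 6*v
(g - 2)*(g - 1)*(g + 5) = g^3 + 2*g^2 - 13*g + 10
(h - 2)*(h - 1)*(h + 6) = h^3 + 3*h^2 - 16*h + 12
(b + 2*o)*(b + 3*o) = b^2 + 5*b*o + 6*o^2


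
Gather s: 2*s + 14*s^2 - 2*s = 14*s^2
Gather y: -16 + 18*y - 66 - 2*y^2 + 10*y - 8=-2*y^2 + 28*y - 90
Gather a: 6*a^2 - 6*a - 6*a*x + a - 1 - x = 6*a^2 + a*(-6*x - 5) - x - 1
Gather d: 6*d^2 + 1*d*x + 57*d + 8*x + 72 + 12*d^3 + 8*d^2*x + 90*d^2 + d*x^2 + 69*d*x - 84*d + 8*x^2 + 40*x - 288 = 12*d^3 + d^2*(8*x + 96) + d*(x^2 + 70*x - 27) + 8*x^2 + 48*x - 216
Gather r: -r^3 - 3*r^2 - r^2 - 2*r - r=-r^3 - 4*r^2 - 3*r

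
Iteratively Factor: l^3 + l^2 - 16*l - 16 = (l + 1)*(l^2 - 16) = (l - 4)*(l + 1)*(l + 4)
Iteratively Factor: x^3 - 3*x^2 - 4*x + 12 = (x - 3)*(x^2 - 4) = (x - 3)*(x + 2)*(x - 2)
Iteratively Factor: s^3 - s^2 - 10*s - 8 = (s + 1)*(s^2 - 2*s - 8) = (s + 1)*(s + 2)*(s - 4)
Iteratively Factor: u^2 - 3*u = (u - 3)*(u)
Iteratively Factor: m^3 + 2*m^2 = (m)*(m^2 + 2*m) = m^2*(m + 2)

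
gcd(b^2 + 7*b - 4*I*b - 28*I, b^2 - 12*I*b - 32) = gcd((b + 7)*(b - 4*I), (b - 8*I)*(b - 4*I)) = b - 4*I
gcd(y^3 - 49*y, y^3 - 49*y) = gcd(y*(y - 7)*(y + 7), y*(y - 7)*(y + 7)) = y^3 - 49*y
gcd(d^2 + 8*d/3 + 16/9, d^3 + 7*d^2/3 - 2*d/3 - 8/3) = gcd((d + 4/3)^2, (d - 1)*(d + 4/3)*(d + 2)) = d + 4/3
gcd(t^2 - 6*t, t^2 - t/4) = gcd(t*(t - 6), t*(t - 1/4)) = t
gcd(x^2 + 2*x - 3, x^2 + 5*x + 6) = x + 3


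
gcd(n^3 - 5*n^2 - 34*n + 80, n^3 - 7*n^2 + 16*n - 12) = n - 2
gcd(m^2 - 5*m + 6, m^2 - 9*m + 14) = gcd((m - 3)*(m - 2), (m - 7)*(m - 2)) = m - 2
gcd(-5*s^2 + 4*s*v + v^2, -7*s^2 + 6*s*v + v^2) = s - v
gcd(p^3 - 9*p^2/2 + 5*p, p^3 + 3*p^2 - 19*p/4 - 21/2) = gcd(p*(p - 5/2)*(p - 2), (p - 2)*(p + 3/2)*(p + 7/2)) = p - 2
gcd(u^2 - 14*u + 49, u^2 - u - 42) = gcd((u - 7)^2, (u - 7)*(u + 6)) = u - 7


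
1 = 1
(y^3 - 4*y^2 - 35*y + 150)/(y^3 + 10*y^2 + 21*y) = (y^3 - 4*y^2 - 35*y + 150)/(y*(y^2 + 10*y + 21))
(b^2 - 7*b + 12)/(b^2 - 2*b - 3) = (b - 4)/(b + 1)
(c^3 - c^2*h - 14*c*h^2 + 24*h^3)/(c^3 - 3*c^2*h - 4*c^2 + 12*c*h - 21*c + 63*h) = (c^2 + 2*c*h - 8*h^2)/(c^2 - 4*c - 21)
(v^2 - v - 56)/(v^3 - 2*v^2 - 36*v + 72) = (v^2 - v - 56)/(v^3 - 2*v^2 - 36*v + 72)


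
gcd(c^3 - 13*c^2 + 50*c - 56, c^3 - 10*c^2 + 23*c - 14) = c^2 - 9*c + 14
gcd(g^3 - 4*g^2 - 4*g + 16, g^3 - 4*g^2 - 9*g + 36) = g - 4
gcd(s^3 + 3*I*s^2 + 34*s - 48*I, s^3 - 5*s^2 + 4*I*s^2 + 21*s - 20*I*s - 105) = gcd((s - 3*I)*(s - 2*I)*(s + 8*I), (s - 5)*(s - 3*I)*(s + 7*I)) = s - 3*I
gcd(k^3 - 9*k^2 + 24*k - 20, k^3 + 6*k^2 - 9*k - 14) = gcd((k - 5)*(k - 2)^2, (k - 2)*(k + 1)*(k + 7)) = k - 2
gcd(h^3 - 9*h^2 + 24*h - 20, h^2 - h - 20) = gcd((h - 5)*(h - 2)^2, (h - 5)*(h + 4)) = h - 5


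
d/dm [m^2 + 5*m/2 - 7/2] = 2*m + 5/2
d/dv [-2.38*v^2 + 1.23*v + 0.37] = 1.23 - 4.76*v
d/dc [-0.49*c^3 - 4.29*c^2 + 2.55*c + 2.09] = -1.47*c^2 - 8.58*c + 2.55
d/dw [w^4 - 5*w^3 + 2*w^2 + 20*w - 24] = 4*w^3 - 15*w^2 + 4*w + 20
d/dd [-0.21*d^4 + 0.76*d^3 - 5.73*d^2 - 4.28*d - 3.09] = -0.84*d^3 + 2.28*d^2 - 11.46*d - 4.28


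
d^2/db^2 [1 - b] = 0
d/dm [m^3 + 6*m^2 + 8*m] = 3*m^2 + 12*m + 8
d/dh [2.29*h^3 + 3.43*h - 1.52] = 6.87*h^2 + 3.43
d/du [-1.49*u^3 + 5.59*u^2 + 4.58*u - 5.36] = -4.47*u^2 + 11.18*u + 4.58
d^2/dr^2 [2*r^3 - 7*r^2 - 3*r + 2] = 12*r - 14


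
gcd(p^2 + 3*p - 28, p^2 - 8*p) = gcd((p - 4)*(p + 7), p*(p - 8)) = 1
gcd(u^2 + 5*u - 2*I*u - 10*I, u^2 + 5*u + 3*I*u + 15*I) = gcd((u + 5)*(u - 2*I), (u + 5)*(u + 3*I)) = u + 5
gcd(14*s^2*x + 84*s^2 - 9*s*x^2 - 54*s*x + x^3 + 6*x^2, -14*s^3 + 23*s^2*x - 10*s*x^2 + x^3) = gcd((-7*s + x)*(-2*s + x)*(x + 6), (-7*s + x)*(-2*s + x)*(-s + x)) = 14*s^2 - 9*s*x + x^2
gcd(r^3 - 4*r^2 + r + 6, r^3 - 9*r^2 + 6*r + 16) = r^2 - r - 2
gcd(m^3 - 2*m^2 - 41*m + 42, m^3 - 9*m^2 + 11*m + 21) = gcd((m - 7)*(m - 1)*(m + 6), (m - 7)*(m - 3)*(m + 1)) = m - 7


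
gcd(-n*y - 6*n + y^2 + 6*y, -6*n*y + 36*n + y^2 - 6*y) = 1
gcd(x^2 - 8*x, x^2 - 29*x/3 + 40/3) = x - 8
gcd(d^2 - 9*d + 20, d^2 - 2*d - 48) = 1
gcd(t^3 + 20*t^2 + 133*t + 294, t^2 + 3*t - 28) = t + 7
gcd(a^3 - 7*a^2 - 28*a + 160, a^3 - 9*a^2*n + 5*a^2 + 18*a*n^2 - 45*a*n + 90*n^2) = a + 5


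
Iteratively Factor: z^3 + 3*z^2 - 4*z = (z - 1)*(z^2 + 4*z) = (z - 1)*(z + 4)*(z)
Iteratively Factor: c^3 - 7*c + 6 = (c + 3)*(c^2 - 3*c + 2) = (c - 1)*(c + 3)*(c - 2)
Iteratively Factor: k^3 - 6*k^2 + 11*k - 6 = (k - 3)*(k^2 - 3*k + 2) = (k - 3)*(k - 1)*(k - 2)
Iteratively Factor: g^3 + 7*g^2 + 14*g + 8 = (g + 1)*(g^2 + 6*g + 8) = (g + 1)*(g + 2)*(g + 4)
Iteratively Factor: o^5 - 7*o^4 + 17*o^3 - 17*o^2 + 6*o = (o - 3)*(o^4 - 4*o^3 + 5*o^2 - 2*o) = (o - 3)*(o - 1)*(o^3 - 3*o^2 + 2*o) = o*(o - 3)*(o - 1)*(o^2 - 3*o + 2) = o*(o - 3)*(o - 2)*(o - 1)*(o - 1)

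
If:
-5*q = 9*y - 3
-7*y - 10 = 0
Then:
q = 111/35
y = -10/7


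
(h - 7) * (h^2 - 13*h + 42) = h^3 - 20*h^2 + 133*h - 294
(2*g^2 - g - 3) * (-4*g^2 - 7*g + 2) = -8*g^4 - 10*g^3 + 23*g^2 + 19*g - 6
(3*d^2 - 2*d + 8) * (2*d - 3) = 6*d^3 - 13*d^2 + 22*d - 24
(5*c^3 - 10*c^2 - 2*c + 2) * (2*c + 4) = 10*c^4 - 44*c^2 - 4*c + 8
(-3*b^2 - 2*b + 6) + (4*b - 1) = -3*b^2 + 2*b + 5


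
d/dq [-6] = 0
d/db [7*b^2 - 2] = 14*b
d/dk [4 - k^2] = -2*k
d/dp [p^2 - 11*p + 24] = 2*p - 11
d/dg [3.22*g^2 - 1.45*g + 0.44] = 6.44*g - 1.45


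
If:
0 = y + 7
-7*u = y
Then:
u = 1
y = -7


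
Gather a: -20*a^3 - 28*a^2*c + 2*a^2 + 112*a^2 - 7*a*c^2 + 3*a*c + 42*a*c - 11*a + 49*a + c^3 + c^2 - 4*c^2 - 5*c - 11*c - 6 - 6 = -20*a^3 + a^2*(114 - 28*c) + a*(-7*c^2 + 45*c + 38) + c^3 - 3*c^2 - 16*c - 12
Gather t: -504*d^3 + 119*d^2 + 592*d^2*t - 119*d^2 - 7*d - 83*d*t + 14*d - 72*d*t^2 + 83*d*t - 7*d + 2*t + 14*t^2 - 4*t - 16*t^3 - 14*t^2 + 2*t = -504*d^3 + 592*d^2*t - 72*d*t^2 - 16*t^3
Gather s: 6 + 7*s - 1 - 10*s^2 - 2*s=-10*s^2 + 5*s + 5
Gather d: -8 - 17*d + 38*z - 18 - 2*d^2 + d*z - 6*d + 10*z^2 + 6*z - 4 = -2*d^2 + d*(z - 23) + 10*z^2 + 44*z - 30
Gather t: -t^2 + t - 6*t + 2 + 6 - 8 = -t^2 - 5*t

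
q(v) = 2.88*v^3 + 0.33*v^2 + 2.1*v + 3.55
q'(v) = 8.64*v^2 + 0.66*v + 2.1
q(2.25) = 42.75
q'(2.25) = 47.32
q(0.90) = 7.81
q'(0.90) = 9.69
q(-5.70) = -531.05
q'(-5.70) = 279.05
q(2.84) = 78.15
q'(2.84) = 73.66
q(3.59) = 148.59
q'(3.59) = 115.82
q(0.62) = 5.67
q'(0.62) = 5.83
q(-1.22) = -3.75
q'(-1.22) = 14.15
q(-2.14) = -27.66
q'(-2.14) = 40.26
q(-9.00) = -2088.14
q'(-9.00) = 696.00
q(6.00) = 650.11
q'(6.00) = 317.10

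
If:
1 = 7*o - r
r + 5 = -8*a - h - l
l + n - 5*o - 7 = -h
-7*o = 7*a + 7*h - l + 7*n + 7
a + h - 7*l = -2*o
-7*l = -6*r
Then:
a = -23200/2891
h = 134654/2891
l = 2406/413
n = -115159/2891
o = 460/413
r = 401/59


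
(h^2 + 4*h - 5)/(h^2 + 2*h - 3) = (h + 5)/(h + 3)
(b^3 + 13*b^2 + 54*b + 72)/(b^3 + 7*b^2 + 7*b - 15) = (b^2 + 10*b + 24)/(b^2 + 4*b - 5)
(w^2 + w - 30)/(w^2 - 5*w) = (w + 6)/w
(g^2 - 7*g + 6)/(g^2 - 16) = (g^2 - 7*g + 6)/(g^2 - 16)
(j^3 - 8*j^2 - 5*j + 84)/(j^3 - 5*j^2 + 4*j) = (j^2 - 4*j - 21)/(j*(j - 1))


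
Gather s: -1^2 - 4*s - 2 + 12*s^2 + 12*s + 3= 12*s^2 + 8*s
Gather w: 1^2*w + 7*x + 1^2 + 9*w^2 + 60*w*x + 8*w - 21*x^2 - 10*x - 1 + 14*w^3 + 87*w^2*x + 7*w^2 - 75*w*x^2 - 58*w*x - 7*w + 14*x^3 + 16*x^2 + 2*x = 14*w^3 + w^2*(87*x + 16) + w*(-75*x^2 + 2*x + 2) + 14*x^3 - 5*x^2 - x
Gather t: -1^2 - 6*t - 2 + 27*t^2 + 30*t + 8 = 27*t^2 + 24*t + 5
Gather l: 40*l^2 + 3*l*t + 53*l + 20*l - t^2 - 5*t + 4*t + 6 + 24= 40*l^2 + l*(3*t + 73) - t^2 - t + 30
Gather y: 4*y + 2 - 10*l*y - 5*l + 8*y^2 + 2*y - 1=-5*l + 8*y^2 + y*(6 - 10*l) + 1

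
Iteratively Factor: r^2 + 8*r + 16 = (r + 4)*(r + 4)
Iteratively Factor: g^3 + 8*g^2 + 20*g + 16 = (g + 4)*(g^2 + 4*g + 4) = (g + 2)*(g + 4)*(g + 2)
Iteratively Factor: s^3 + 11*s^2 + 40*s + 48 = (s + 4)*(s^2 + 7*s + 12) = (s + 3)*(s + 4)*(s + 4)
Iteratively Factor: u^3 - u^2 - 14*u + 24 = (u - 3)*(u^2 + 2*u - 8) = (u - 3)*(u + 4)*(u - 2)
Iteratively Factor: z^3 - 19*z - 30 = (z + 2)*(z^2 - 2*z - 15) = (z + 2)*(z + 3)*(z - 5)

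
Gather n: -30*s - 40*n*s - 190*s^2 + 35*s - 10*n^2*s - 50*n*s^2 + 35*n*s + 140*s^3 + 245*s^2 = -10*n^2*s + n*(-50*s^2 - 5*s) + 140*s^3 + 55*s^2 + 5*s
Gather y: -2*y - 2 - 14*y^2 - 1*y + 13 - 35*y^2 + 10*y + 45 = -49*y^2 + 7*y + 56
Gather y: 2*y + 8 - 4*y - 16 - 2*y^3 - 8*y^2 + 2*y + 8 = -2*y^3 - 8*y^2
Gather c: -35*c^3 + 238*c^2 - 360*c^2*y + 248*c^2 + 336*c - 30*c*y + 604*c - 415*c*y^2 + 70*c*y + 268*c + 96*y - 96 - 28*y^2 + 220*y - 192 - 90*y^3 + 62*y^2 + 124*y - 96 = -35*c^3 + c^2*(486 - 360*y) + c*(-415*y^2 + 40*y + 1208) - 90*y^3 + 34*y^2 + 440*y - 384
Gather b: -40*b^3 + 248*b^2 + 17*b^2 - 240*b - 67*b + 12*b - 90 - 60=-40*b^3 + 265*b^2 - 295*b - 150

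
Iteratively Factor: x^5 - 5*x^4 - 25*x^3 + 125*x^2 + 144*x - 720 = (x - 4)*(x^4 - x^3 - 29*x^2 + 9*x + 180) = (x - 4)*(x + 3)*(x^3 - 4*x^2 - 17*x + 60) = (x - 4)*(x + 3)*(x + 4)*(x^2 - 8*x + 15) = (x - 5)*(x - 4)*(x + 3)*(x + 4)*(x - 3)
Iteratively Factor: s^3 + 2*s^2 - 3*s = (s)*(s^2 + 2*s - 3) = s*(s + 3)*(s - 1)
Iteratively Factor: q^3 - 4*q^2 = (q - 4)*(q^2) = q*(q - 4)*(q)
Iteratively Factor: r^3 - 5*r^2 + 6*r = (r - 3)*(r^2 - 2*r) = r*(r - 3)*(r - 2)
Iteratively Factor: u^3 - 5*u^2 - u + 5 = (u + 1)*(u^2 - 6*u + 5) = (u - 1)*(u + 1)*(u - 5)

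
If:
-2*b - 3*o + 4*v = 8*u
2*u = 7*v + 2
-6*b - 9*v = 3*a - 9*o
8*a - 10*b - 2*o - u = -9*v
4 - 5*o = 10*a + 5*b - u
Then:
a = 1010/2443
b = 194/2443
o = -324/2443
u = -46/349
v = -790/2443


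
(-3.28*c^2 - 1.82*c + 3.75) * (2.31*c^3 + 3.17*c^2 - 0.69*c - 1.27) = -7.5768*c^5 - 14.6018*c^4 + 5.1563*c^3 + 17.3089*c^2 - 0.2761*c - 4.7625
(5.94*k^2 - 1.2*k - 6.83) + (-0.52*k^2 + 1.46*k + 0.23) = 5.42*k^2 + 0.26*k - 6.6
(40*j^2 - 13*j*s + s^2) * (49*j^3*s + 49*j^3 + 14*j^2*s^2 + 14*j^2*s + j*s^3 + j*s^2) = 1960*j^5*s + 1960*j^5 - 77*j^4*s^2 - 77*j^4*s - 93*j^3*s^3 - 93*j^3*s^2 + j^2*s^4 + j^2*s^3 + j*s^5 + j*s^4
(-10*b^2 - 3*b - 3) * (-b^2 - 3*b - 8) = 10*b^4 + 33*b^3 + 92*b^2 + 33*b + 24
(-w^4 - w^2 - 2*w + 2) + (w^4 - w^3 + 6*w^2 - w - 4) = -w^3 + 5*w^2 - 3*w - 2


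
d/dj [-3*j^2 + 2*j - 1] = 2 - 6*j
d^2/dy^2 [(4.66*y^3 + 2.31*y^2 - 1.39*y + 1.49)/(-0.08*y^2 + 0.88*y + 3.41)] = (2.77555756156289e-17*y^5 - 10.06736*y^3 - 87.740592*y^2 - 322.217148*y - 65.184702)/(0.000512*y^6 - 0.016896*y^5 + 0.120384*y^4 + 0.758912*y^3 - 5.131368*y^2 - 30.698184*y - 39.651821)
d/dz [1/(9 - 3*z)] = 1/(3*(z - 3)^2)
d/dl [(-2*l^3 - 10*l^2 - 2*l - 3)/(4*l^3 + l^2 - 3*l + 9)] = (38*l^4 + 28*l^3 + 14*l^2 - 174*l - 27)/(16*l^6 + 8*l^5 - 23*l^4 + 66*l^3 + 27*l^2 - 54*l + 81)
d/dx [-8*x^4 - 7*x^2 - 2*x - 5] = -32*x^3 - 14*x - 2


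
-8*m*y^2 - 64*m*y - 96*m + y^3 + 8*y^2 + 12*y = (-8*m + y)*(y + 2)*(y + 6)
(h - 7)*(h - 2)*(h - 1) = h^3 - 10*h^2 + 23*h - 14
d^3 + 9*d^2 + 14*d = d*(d + 2)*(d + 7)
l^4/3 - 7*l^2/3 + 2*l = l*(l/3 + 1)*(l - 2)*(l - 1)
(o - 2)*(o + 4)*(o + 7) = o^3 + 9*o^2 + 6*o - 56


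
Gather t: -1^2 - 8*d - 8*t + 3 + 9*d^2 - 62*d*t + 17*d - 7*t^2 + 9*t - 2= 9*d^2 + 9*d - 7*t^2 + t*(1 - 62*d)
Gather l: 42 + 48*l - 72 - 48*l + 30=0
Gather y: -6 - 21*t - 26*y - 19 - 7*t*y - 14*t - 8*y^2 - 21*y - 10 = -35*t - 8*y^2 + y*(-7*t - 47) - 35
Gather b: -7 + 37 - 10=20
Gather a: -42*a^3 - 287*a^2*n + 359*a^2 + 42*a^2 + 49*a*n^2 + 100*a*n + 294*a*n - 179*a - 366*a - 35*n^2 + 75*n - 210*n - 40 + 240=-42*a^3 + a^2*(401 - 287*n) + a*(49*n^2 + 394*n - 545) - 35*n^2 - 135*n + 200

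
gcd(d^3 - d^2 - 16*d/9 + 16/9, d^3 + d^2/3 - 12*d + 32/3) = d - 1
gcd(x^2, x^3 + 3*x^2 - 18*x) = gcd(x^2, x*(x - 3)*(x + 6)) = x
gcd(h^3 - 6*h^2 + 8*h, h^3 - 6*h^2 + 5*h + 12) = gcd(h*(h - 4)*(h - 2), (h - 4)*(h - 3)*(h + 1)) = h - 4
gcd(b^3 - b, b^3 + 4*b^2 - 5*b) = b^2 - b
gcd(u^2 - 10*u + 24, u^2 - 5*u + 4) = u - 4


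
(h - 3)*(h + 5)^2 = h^3 + 7*h^2 - 5*h - 75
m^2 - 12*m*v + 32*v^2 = (m - 8*v)*(m - 4*v)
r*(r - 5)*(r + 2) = r^3 - 3*r^2 - 10*r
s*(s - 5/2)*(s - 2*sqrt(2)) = s^3 - 2*sqrt(2)*s^2 - 5*s^2/2 + 5*sqrt(2)*s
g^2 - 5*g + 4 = (g - 4)*(g - 1)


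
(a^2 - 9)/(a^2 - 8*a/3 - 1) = 3*(a + 3)/(3*a + 1)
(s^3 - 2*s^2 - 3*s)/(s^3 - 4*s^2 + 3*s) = (s + 1)/(s - 1)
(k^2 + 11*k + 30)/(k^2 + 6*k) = (k + 5)/k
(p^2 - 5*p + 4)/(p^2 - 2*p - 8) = (p - 1)/(p + 2)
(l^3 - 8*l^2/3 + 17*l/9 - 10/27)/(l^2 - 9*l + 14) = (27*l^3 - 72*l^2 + 51*l - 10)/(27*(l^2 - 9*l + 14))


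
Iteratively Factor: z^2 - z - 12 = (z + 3)*(z - 4)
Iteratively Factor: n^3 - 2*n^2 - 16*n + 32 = (n - 4)*(n^2 + 2*n - 8) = (n - 4)*(n + 4)*(n - 2)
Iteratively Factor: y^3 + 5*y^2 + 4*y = (y + 4)*(y^2 + y) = y*(y + 4)*(y + 1)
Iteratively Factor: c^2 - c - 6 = (c - 3)*(c + 2)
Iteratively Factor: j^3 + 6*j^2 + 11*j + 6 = (j + 2)*(j^2 + 4*j + 3) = (j + 1)*(j + 2)*(j + 3)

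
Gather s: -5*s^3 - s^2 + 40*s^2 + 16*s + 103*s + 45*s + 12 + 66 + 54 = -5*s^3 + 39*s^2 + 164*s + 132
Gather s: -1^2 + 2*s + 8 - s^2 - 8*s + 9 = -s^2 - 6*s + 16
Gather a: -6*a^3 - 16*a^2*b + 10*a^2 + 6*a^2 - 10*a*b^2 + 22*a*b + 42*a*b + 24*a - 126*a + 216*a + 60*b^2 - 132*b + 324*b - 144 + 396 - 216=-6*a^3 + a^2*(16 - 16*b) + a*(-10*b^2 + 64*b + 114) + 60*b^2 + 192*b + 36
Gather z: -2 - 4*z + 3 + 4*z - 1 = 0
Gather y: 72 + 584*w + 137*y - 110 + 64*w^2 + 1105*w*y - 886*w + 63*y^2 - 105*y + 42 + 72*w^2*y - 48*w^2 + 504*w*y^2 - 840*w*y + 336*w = 16*w^2 + 34*w + y^2*(504*w + 63) + y*(72*w^2 + 265*w + 32) + 4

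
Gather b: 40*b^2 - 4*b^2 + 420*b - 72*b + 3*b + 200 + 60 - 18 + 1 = 36*b^2 + 351*b + 243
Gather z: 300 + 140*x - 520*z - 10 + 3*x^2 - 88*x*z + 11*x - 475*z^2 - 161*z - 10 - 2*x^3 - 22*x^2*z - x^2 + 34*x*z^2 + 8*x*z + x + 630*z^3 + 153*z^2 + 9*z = -2*x^3 + 2*x^2 + 152*x + 630*z^3 + z^2*(34*x - 322) + z*(-22*x^2 - 80*x - 672) + 280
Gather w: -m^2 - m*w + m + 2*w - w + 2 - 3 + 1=-m^2 + m + w*(1 - m)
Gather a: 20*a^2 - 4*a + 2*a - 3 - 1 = 20*a^2 - 2*a - 4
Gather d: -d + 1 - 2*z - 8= -d - 2*z - 7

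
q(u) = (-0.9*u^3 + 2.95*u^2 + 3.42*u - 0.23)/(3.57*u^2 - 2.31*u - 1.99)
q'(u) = (2.31 - 7.14*u)*(-0.9*u^3 + 2.95*u^2 + 3.42*u - 0.23)/(3.57*u^2 - 2.31*u - 1.99)^2 + (-2.7*u^2 + 5.9*u + 3.42)/(3.57*u^2 - 2.31*u - 1.99) = (-3.213*u^4 + 4.158*u^3 - 13.6509*u^2 - 10.0988*u - 7.3371)/(12.7449*u^4 - 16.4934*u^3 - 8.8725*u^2 + 9.1938*u + 3.9601)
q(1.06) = -13.19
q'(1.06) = -177.87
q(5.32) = -0.39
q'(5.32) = -0.32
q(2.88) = 0.60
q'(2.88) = -0.62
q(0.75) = -2.11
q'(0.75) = -7.44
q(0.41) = -0.69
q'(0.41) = -2.49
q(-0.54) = -3.60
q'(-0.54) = -76.28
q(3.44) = 0.30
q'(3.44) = -0.46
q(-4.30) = 1.50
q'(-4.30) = -0.30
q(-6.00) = 1.99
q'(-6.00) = -0.28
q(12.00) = -2.25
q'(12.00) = -0.26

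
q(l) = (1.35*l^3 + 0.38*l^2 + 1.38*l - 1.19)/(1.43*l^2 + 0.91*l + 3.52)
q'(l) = (-2.86*l - 0.91)*(1.35*l^3 + 0.38*l^2 + 1.38*l - 1.19)/(1.43*l^2 + 0.91*l + 3.52)^2 + (4.05*l^2 + 0.76*l + 1.38)/(1.43*l^2 + 0.91*l + 3.52) = (1.9305*l^4 + 2.457*l^3 + 12.6284*l^2 + 6.0786*l + 5.9405)/(2.0449*l^4 + 2.6026*l^3 + 10.8953*l^2 + 6.4064*l + 12.3904)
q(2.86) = 2.10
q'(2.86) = 0.99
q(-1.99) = -1.77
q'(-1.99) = 1.01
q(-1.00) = -0.88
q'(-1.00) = 0.73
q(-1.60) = -1.39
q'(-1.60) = 0.95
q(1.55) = 0.82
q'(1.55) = 0.94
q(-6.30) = -6.09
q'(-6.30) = 0.97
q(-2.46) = -2.25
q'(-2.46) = 1.03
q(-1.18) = -1.02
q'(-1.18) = 0.82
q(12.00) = 10.90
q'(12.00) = 0.95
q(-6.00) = -5.80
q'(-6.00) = 0.98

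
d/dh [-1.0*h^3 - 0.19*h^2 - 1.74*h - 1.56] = -3.0*h^2 - 0.38*h - 1.74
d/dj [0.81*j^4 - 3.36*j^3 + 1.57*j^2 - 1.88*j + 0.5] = 3.24*j^3 - 10.08*j^2 + 3.14*j - 1.88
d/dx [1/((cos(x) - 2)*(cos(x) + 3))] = (sin(x) + sin(2*x))/((cos(x) - 2)^2*(cos(x) + 3)^2)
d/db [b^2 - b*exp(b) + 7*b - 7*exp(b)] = -b*exp(b) + 2*b - 8*exp(b) + 7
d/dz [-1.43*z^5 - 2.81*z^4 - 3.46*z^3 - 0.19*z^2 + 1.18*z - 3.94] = -7.15*z^4 - 11.24*z^3 - 10.38*z^2 - 0.38*z + 1.18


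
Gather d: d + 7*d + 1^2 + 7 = 8*d + 8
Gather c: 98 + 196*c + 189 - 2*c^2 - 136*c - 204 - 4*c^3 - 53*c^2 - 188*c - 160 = -4*c^3 - 55*c^2 - 128*c - 77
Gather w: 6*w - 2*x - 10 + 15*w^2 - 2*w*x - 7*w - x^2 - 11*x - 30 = 15*w^2 + w*(-2*x - 1) - x^2 - 13*x - 40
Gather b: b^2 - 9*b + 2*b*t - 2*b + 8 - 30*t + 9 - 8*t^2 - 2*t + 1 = b^2 + b*(2*t - 11) - 8*t^2 - 32*t + 18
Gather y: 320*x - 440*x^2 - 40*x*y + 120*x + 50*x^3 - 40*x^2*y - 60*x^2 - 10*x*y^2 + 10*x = 50*x^3 - 500*x^2 - 10*x*y^2 + 450*x + y*(-40*x^2 - 40*x)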